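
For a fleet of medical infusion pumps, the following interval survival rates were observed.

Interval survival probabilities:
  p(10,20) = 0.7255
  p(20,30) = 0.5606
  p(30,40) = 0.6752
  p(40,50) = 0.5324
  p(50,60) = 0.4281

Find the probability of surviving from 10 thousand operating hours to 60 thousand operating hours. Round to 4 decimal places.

0.0626

The overall survival probability is 0.7255 × 0.5606 × 0.6752 × 0.5324 × 0.4281.
= 0.062590.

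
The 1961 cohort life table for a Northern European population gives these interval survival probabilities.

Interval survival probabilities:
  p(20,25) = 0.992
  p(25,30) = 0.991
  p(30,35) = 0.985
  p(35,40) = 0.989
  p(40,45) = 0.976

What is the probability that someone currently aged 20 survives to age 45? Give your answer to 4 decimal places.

0.9347

P(survive 20→45) = 0.992 × 0.991 × 0.985 × 0.989 × 0.976.
= 0.934690.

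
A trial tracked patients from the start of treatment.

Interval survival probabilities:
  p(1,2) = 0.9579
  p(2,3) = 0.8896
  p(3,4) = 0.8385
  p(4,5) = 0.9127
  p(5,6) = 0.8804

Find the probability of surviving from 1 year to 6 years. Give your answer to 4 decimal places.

0.5742

P(survive 1→6) = 0.9579 × 0.8896 × 0.8385 × 0.9127 × 0.8804.
= 0.574151.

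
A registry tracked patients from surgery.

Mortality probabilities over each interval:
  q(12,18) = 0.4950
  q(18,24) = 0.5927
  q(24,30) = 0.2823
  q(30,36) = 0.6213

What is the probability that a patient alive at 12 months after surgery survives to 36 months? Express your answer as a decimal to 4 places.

0.0559

The overall survival probability is (1 − 0.4950) × (1 − 0.5927) × (1 − 0.2823) × (1 − 0.6213).
= 0.5050 × 0.4073 × 0.7177 × 0.3787 = 0.055904.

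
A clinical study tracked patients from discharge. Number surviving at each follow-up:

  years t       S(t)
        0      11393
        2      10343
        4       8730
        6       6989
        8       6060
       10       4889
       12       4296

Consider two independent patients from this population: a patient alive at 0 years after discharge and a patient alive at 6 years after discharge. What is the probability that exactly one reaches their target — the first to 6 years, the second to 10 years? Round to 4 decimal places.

0.4547

p₁ = S(6)/S(0) = 6989/11393 = 0.613447; p₂ = S(10)/S(6) = 4889/6989 = 0.699528.
P(exactly one) = p₁(1−p₂) + (1−p₁)p₂ = 0.184324 + 0.270405 = 0.454728.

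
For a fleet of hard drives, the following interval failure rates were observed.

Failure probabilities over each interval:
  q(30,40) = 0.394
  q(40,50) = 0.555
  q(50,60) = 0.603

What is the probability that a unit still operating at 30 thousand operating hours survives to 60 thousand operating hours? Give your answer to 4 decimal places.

The overall survival probability is (1 − 0.394) × (1 − 0.555) × (1 − 0.603).
= 0.606 × 0.445 × 0.397 = 0.107059.

0.1071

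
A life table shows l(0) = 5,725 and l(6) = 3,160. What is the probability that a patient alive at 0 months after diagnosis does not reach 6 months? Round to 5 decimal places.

P(die before 6 | alive at 0) = 1 − l(6)/l(0) = 1 − 3,160/5,725 = (2,565)/5,725 = 0.448035.

0.44803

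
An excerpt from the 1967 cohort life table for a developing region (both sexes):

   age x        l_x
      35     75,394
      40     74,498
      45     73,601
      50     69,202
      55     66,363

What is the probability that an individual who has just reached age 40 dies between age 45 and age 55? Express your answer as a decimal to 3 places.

0.097

We want 5|10q40 = (l_45 − l_55)/l_40.
This is the probability of reaching 45 but not 55, conditional on being alive at 40: (l_45 − l_55) / l_40.
= (73,601 − 66,363) / 74,498 = 7,238 / 74,498 = 0.097157.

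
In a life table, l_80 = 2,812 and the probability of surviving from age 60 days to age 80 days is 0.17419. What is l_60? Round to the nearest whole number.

16143

l_60 = l_80 / p = 2,812 / 0.17419 = 16143.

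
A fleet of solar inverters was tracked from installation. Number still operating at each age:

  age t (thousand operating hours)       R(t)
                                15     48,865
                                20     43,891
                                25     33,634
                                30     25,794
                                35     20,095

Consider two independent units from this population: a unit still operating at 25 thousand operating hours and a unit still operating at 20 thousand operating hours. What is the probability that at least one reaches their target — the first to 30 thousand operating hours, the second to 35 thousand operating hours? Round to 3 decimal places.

p₁ = R(30)/R(25) = 25,794/33,634 = 0.766903; p₂ = R(35)/R(20) = 20,095/43,891 = 0.457839.
P(at least one) = 1 − (1−p₁)(1−p₂) = 1 − 0.233097 × 0.542161 = 0.873624.

0.874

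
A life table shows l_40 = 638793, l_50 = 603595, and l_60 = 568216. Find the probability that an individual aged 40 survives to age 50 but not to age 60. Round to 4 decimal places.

0.0554

We want 10|10q40 = (l_50 − l_60)/l_40.
This is the probability of reaching 50 but not 60, conditional on being alive at 40: (l_50 − l_60) / l_40.
= (603595 − 568216) / 638793 = 35379 / 638793 = 0.055384.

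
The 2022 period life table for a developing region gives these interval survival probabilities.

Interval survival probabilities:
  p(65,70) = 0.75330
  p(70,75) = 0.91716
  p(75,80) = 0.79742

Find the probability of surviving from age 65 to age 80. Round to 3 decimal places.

Chaining the interval survival probabilities: 0.75330 × 0.91716 × 0.79742.
= 0.550935.

0.551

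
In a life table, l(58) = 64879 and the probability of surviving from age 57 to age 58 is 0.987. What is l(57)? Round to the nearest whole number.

65734

l(57) = l(58) / p = 64879 / 0.987 = 65734.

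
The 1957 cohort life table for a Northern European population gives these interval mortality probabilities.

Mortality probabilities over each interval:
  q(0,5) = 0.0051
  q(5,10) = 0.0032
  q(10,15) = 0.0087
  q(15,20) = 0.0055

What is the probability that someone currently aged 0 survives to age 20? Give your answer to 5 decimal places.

P(survive 0→20) = (1 − 0.0051) × (1 − 0.0032) × (1 − 0.0087) × (1 − 0.0055).
= 0.9949 × 0.9968 × 0.9913 × 0.9945 = 0.977681.

0.97768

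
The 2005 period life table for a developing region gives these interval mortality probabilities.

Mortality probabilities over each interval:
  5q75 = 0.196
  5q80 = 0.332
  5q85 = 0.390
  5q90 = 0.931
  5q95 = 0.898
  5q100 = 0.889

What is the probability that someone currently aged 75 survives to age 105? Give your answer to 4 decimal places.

Chaining the interval survival probabilities: (1 − 0.196) × (1 − 0.332) × (1 − 0.390) × (1 − 0.931) × (1 − 0.898) × (1 − 0.889).
= 0.804 × 0.668 × 0.610 × 0.069 × 0.102 × 0.111 = 0.000256.

0.0003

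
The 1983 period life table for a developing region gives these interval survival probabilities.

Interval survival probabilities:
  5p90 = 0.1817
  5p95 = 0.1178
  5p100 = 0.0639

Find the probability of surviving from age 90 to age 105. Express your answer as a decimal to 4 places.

0.0014

The overall survival probability is 0.1817 × 0.1178 × 0.0639.
= 0.001368.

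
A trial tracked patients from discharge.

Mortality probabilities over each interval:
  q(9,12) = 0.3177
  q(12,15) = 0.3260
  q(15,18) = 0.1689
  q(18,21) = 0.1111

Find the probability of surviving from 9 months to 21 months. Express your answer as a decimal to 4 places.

Survival from 9 to 21 is the product of surviving each interval: (1 − 0.3177) × (1 − 0.3260) × (1 − 0.1689) × (1 − 0.1111).
= 0.6823 × 0.6740 × 0.8311 × 0.8889 = 0.339736.

0.3397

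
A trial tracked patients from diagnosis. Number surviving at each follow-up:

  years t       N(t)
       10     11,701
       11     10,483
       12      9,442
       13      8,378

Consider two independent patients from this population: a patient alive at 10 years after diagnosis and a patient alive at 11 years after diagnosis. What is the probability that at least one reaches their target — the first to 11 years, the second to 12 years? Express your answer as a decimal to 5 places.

p₁ = N(11)/N(10) = 10,483/11,701 = 0.895906; p₂ = N(12)/N(11) = 9,442/10,483 = 0.900696.
P(at least one) = 1 − (1−p₁)(1−p₂) = 1 − 0.104094 × 0.099304 = 0.989663.

0.98966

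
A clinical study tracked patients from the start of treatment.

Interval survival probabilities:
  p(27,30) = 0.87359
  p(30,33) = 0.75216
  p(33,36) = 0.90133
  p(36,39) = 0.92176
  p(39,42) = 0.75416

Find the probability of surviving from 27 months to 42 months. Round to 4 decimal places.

P(survive 27→42) = 0.87359 × 0.75216 × 0.90133 × 0.92176 × 0.75416.
= 0.411702.

0.4117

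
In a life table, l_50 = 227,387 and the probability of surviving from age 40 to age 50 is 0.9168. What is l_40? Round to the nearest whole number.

l_40 = l_50 / p = 227,387 / 0.9168 = 248022.

248022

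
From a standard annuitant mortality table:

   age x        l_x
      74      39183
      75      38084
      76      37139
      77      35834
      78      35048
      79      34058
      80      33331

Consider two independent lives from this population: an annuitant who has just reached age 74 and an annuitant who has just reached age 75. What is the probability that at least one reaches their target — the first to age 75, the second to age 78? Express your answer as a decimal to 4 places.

p₁ = l_75/l_74 = 38084/39183 = 0.971952; p₂ = l_78/l_75 = 35048/38084 = 0.920281.
P(at least one) = 1 − (1−p₁)(1−p₂) = 1 − 0.028048 × 0.079719 = 0.997764.

0.9978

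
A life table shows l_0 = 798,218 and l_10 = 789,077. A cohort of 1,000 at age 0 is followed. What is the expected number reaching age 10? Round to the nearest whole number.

The relevant probability is 789,077/798,218 = 0.988548.
Expected number = 1,000 × 0.988548 = 989.

989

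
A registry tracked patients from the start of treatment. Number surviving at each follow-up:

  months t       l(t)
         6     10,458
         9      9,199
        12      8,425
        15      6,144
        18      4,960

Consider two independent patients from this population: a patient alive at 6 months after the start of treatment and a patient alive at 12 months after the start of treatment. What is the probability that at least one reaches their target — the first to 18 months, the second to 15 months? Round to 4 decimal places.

p₁ = l(18)/l(6) = 4,960/10,458 = 0.474278; p₂ = l(15)/l(12) = 6,144/8,425 = 0.729258.
P(at least one) = 1 − (1−p₁)(1−p₂) = 1 − 0.525722 × 0.270742 = 0.857665.

0.8577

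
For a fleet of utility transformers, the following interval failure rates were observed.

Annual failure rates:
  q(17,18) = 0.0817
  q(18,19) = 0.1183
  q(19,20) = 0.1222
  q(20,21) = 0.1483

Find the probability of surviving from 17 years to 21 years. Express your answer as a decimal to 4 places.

Chaining the interval survival probabilities: (1 − 0.0817) × (1 − 0.1183) × (1 − 0.1222) × (1 − 0.1483).
= 0.9183 × 0.8817 × 0.8778 × 0.8517 = 0.605324.

0.6053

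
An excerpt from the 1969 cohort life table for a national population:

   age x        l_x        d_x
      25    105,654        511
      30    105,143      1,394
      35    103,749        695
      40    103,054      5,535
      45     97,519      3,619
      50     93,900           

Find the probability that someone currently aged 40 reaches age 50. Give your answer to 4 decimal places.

We want 10p40 = l_50/l_40.
The conditional survival probability is l_50/l_40 = 93,900/103,054 = 0.911173.

0.9112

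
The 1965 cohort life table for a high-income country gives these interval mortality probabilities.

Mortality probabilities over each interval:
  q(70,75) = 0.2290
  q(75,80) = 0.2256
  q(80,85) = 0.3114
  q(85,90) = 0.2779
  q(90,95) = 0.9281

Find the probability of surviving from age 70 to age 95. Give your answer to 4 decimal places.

Survival from 70 to 95 is the product of surviving each interval: (1 − 0.2290) × (1 − 0.2256) × (1 − 0.3114) × (1 − 0.2779) × (1 − 0.9281).
= 0.7710 × 0.7744 × 0.6886 × 0.7221 × 0.0719 = 0.021346.

0.0213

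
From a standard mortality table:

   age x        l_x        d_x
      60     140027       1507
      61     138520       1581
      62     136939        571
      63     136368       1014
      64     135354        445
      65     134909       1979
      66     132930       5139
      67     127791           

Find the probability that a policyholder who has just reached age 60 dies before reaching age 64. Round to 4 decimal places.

P(die before 64 | alive at 60) = 1 − l_64/l_60 = 1 − 135354/140027 = (4673)/140027 = 0.033372.

0.0334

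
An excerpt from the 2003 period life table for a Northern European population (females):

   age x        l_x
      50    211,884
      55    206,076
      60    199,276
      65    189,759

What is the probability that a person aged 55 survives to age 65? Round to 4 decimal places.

0.9208

The conditional survival probability is l_65/l_55 = 189,759/206,076 = 0.920820.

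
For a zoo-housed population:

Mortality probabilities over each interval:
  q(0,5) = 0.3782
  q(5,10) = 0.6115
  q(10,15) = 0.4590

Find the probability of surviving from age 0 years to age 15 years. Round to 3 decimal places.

Chaining the interval survival probabilities: (1 − 0.3782) × (1 − 0.6115) × (1 − 0.4590).
= 0.6218 × 0.3885 × 0.5410 = 0.130689.

0.131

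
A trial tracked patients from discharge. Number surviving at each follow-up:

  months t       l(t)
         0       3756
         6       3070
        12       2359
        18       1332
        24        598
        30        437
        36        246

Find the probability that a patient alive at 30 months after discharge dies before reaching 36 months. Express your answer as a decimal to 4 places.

0.4371

P(die before 36 | alive at 30) = 1 − l(36)/l(30) = 1 − 246/437 = (191)/437 = 0.437071.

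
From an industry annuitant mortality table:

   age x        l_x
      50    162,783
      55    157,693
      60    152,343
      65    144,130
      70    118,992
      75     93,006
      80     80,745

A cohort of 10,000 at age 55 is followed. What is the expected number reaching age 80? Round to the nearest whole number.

The relevant probability is 80,745/157,693 = 0.512039.
Expected number = 10,000 × 0.512039 = 5120.

5120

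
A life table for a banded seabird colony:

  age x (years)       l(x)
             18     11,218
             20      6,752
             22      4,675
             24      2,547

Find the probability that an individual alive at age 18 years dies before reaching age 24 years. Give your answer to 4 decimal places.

P(die before 24 | alive at 18) = 1 − l(24)/l(18) = 1 − 2,547/11,218 = (8,671)/11,218 = 0.772954.

0.7730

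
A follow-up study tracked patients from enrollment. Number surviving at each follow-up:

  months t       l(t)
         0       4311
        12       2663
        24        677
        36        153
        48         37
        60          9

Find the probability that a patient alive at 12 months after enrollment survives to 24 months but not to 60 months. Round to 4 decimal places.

This is the probability of reaching 24 but not 60, conditional on being alive at 12: (l(24) − l(60)) / l(12).
= (677 − 9) / 2663 = 668 / 2663 = 0.250845.

0.2508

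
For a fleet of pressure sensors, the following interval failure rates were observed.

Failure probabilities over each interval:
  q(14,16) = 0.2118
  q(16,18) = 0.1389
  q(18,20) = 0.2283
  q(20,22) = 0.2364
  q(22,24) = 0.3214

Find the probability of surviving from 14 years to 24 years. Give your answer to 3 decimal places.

Survival from 14 to 24 is the product of surviving each interval: (1 − 0.2118) × (1 − 0.1389) × (1 − 0.2283) × (1 − 0.2364) × (1 − 0.3214).
= 0.7882 × 0.8611 × 0.7717 × 0.7636 × 0.6786 = 0.271405.

0.271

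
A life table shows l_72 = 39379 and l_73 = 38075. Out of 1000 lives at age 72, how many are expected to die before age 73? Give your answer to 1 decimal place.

The relevant probability is 1 − 38075/39379 = 0.033114.
Expected number = 1000 × 0.033114 = 33.1.

33.1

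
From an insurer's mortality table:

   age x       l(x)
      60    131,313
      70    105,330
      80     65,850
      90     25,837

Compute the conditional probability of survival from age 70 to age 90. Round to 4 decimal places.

0.2453

The conditional survival probability is l(90)/l(70) = 25,837/105,330 = 0.245296.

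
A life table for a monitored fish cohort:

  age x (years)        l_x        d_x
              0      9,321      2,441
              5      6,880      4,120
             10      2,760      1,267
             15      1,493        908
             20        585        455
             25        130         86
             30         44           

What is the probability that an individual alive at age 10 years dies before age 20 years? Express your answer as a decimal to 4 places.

0.7880

P(die before 20 | alive at 10) = 1 − l_20/l_10 = 1 − 585/2,760 = (2,175)/2,760 = 0.788043.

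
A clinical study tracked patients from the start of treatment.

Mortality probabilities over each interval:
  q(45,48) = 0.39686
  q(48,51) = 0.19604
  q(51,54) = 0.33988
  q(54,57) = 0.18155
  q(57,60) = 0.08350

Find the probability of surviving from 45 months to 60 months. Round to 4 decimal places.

Chaining the interval survival probabilities: (1 − 0.39686) × (1 − 0.19604) × (1 − 0.33988) × (1 − 0.18155) × (1 − 0.08350).
= 0.60314 × 0.80396 × 0.66012 × 0.81845 × 0.91650 = 0.240104.

0.2401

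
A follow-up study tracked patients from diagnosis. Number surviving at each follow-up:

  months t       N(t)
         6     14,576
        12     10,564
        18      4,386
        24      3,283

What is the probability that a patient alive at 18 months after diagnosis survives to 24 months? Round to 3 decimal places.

The conditional survival probability is N(24)/N(18) = 3,283/4,386 = 0.748518.

0.749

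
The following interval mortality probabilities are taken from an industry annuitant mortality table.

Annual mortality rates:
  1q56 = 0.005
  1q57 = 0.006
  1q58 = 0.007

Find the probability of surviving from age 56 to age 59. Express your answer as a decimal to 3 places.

0.982

Survival from 56 to 59 is the product of surviving each interval: (1 − 0.005) × (1 − 0.006) × (1 − 0.007).
= 0.995 × 0.994 × 0.993 = 0.982107.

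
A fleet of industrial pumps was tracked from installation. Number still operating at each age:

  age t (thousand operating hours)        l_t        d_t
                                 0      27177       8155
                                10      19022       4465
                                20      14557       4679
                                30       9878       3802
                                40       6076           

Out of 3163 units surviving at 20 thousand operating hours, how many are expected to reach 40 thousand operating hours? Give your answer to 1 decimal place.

1320.2

The relevant probability is 6076/14557 = 0.417394.
Expected number = 3163 × 0.417394 = 1320.2.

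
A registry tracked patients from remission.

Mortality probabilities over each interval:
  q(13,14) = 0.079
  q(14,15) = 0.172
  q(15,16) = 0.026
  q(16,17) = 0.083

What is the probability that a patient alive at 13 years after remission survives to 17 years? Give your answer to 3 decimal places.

P(survive 13→17) = (1 − 0.079) × (1 − 0.172) × (1 − 0.026) × (1 − 0.083).
= 0.921 × 0.828 × 0.974 × 0.917 = 0.681112.

0.681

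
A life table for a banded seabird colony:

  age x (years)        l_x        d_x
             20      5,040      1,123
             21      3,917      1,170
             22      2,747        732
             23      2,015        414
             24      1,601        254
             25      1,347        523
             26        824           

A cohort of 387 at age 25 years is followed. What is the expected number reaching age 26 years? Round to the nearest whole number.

237

The relevant probability is 824/1,347 = 0.611730.
Expected number = 387 × 0.611730 = 237.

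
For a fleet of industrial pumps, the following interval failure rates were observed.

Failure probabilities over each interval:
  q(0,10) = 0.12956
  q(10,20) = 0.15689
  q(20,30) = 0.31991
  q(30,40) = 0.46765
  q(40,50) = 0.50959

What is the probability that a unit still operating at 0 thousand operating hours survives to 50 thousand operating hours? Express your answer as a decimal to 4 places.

0.1303

Chaining the interval survival probabilities: (1 − 0.12956) × (1 − 0.15689) × (1 − 0.31991) × (1 − 0.46765) × (1 − 0.50959).
= 0.87044 × 0.84311 × 0.68009 × 0.53235 × 0.49041 = 0.130300.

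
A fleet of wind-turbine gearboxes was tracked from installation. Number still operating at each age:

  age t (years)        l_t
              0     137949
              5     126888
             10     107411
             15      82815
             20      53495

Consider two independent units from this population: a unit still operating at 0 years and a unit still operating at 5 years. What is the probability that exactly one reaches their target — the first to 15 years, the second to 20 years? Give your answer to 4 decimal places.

p₁ = l_15/l_0 = 82815/137949 = 0.600331; p₂ = l_20/l_5 = 53495/126888 = 0.421592.
P(exactly one) = p₁(1−p₂) + (1−p₁)p₂ = 0.347236 + 0.168497 = 0.515734.

0.5157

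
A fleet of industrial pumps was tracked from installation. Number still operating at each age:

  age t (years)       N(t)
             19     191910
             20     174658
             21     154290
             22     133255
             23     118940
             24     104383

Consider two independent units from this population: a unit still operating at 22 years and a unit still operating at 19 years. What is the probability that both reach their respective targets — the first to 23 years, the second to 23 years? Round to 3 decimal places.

0.553

p₁ = N(23)/N(22) = 118940/133255 = 0.892574; p₂ = N(23)/N(19) = 118940/191910 = 0.619770.
P(both) = p₁ × p₂ = 0.892574 × 0.619770 = 0.553191.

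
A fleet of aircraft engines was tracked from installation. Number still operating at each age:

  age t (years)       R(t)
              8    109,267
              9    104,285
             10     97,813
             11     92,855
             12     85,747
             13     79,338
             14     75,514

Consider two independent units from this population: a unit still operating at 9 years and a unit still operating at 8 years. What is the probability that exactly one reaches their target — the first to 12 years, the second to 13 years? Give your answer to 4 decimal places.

p₁ = R(12)/R(9) = 85,747/104,285 = 0.822237; p₂ = R(13)/R(8) = 79,338/109,267 = 0.726093.
P(exactly one) = p₁(1−p₂) + (1−p₁)p₂ = 0.225216 + 0.129072 = 0.354289.

0.3543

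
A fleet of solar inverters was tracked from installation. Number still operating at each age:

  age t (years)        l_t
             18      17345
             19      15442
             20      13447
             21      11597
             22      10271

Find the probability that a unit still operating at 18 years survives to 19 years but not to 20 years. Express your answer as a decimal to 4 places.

This is the probability of reaching 19 but not 20, conditional on being operational at 18: (l_19 − l_20) / l_18.
= (15442 − 13447) / 17345 = 1995 / 17345 = 0.115019.

0.1150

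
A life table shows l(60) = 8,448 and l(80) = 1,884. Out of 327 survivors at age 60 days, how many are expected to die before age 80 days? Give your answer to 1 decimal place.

254.1

The relevant probability is 1 − 1,884/8,448 = 0.776989.
Expected number = 327 × 0.776989 = 254.1.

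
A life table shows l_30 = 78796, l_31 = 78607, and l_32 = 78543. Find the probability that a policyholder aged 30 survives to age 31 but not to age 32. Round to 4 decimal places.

This is the probability of reaching 31 but not 32, conditional on being alive at 30: (l_31 − l_32) / l_30.
= (78607 − 78543) / 78796 = 64 / 78796 = 0.000812.

0.0008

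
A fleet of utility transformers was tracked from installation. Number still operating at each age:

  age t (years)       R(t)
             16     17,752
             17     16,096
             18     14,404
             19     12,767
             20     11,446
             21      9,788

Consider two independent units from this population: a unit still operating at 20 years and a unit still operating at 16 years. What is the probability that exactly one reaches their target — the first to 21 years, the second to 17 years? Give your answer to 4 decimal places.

p₁ = R(21)/R(20) = 9,788/11,446 = 0.855146; p₂ = R(17)/R(16) = 16,096/17,752 = 0.906715.
P(exactly one) = p₁(1−p₂) + (1−p₁)p₂ = 0.079772 + 0.131341 = 0.211114.

0.2111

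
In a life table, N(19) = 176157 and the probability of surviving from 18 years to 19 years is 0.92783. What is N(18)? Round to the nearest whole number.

N(18) = N(19) / p = 176157 / 0.92783 = 189859.

189859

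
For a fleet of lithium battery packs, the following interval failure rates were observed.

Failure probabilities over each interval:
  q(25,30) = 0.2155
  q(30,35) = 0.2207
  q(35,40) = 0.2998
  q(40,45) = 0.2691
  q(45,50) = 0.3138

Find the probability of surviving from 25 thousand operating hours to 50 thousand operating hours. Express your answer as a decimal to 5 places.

Survival from 25 to 50 is the product of surviving each interval: (1 − 0.2155) × (1 − 0.2207) × (1 − 0.2998) × (1 − 0.2691) × (1 − 0.3138).
= 0.7845 × 0.7793 × 0.7002 × 0.7309 × 0.6862 = 0.214698.

0.21470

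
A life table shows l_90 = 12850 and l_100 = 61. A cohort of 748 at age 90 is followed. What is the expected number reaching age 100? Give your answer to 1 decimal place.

The relevant probability is 61/12850 = 0.004747.
Expected number = 748 × 0.004747 = 3.6.

3.6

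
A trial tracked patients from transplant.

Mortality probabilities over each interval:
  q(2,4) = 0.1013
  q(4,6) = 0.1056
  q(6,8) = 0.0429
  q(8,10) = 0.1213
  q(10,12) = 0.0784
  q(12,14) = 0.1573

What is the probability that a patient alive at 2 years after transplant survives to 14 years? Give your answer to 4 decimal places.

The overall survival probability is (1 − 0.1013) × (1 − 0.1056) × (1 − 0.0429) × (1 − 0.1213) × (1 − 0.0784) × (1 − 0.1573).
= 0.8987 × 0.8944 × 0.9571 × 0.8787 × 0.9216 × 0.8427 = 0.525001.

0.5250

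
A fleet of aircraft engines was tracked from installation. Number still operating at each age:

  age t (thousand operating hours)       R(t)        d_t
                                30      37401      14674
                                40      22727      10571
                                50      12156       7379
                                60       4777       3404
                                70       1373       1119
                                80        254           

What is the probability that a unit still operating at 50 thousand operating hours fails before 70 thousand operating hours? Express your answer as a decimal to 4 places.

0.8871

P(fail before 70 | operational at 50) = 1 − R(70)/R(50) = 1 − 1373/12156 = (10783)/12156 = 0.887052.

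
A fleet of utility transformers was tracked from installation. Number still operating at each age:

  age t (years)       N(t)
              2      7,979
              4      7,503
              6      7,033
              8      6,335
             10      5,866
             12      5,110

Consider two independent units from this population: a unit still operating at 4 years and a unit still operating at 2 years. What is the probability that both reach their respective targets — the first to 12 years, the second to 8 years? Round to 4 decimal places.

0.5407

p₁ = N(12)/N(4) = 5,110/7,503 = 0.681061; p₂ = N(8)/N(2) = 6,335/7,979 = 0.793959.
P(both) = p₁ × p₂ = 0.681061 × 0.793959 = 0.540735.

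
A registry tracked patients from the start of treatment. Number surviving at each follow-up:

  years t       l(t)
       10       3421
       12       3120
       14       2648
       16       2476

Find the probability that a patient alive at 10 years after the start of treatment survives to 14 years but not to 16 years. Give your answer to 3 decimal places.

0.050

This is the probability of reaching 14 but not 16, conditional on being alive at 10: (l(14) − l(16)) / l(10).
= (2648 − 2476) / 3421 = 172 / 3421 = 0.050278.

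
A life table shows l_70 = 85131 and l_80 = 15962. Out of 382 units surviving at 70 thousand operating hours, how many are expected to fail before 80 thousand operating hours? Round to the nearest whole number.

The relevant probability is 1 − 15962/85131 = 0.812501.
Expected number = 382 × 0.812501 = 310.

310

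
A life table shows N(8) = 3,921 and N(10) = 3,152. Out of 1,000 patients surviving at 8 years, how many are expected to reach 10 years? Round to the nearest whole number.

804

The relevant probability is 3,152/3,921 = 0.803877.
Expected number = 1,000 × 0.803877 = 804.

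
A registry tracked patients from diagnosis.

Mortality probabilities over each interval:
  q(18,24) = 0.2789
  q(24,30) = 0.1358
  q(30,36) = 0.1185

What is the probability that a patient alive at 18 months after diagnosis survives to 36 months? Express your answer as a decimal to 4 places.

P(survive 18→36) = (1 − 0.2789) × (1 − 0.1358) × (1 − 0.1185).
= 0.7211 × 0.8642 × 0.8815 = 0.549328.

0.5493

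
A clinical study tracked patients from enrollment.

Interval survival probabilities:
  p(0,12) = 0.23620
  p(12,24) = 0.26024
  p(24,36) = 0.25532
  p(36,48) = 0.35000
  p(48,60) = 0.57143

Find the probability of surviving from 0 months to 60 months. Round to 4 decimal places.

0.0031

Chaining the interval survival probabilities: 0.23620 × 0.26024 × 0.25532 × 0.35000 × 0.57143.
= 0.003139.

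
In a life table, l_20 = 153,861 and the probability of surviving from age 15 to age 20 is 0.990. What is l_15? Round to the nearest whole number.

l_15 = l_20 / p = 153,861 / 0.990 = 155415.

155415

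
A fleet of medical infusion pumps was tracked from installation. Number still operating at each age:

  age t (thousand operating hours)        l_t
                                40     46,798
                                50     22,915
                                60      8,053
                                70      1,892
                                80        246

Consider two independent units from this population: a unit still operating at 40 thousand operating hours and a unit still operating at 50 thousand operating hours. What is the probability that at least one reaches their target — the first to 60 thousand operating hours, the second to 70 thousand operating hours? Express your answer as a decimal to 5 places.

p₁ = l_60/l_40 = 8,053/46,798 = 0.172080; p₂ = l_70/l_50 = 1,892/22,915 = 0.082566.
P(at least one) = 1 − (1−p₁)(1−p₂) = 1 − 0.827920 × 0.917434 = 0.240438.

0.24044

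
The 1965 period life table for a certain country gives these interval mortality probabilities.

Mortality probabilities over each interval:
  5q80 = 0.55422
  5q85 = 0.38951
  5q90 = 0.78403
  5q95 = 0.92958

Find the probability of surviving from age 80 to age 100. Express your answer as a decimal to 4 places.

0.0041

Chaining the interval survival probabilities: (1 − 0.55422) × (1 − 0.38951) × (1 − 0.78403) × (1 − 0.92958).
= 0.44578 × 0.61049 × 0.21597 × 0.07042 = 0.004139.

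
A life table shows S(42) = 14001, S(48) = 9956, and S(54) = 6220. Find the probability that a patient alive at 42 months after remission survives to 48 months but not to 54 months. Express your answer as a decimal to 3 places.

0.267

This is the probability of reaching 48 but not 54, conditional on being alive at 42: (S(48) − S(54)) / S(42).
= (9956 − 6220) / 14001 = 3736 / 14001 = 0.266838.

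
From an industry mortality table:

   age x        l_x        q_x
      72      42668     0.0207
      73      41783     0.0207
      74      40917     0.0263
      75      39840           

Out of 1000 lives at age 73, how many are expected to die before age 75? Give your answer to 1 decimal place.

46.5

The relevant probability is 1 − 39840/41783 = 0.046502.
Expected number = 1000 × 0.046502 = 46.5.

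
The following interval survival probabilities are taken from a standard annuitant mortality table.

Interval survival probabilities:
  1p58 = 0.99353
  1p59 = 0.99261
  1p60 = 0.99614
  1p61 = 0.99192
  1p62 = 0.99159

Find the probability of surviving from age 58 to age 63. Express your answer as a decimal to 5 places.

0.96625

Survival from 58 to 63 is the product of surviving each interval: 0.99353 × 0.99261 × 0.99614 × 0.99192 × 0.99159.
= 0.966248.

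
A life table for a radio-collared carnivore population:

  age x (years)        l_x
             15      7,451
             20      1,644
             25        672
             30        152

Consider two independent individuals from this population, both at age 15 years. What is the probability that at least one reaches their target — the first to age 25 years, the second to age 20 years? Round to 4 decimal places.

p₁ = l_25/l_15 = 672/7,451 = 0.090189; p₂ = l_20/l_15 = 1,644/7,451 = 0.220642.
P(at least one) = 1 − (1−p₁)(1−p₂) = 1 − 0.909811 × 0.779358 = 0.290932.

0.2909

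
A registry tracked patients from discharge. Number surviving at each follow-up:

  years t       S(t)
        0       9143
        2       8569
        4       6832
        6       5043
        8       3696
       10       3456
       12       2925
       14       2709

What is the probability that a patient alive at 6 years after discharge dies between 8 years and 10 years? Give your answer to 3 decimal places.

This is the probability of reaching 8 but not 10, conditional on being alive at 6: (S(8) − S(10)) / S(6).
= (3696 − 3456) / 5043 = 240 / 5043 = 0.047591.

0.048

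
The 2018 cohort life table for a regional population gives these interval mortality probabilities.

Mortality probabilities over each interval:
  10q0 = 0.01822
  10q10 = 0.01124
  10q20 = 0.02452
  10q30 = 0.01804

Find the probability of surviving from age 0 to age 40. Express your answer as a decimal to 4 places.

40p0 = (1 − 0.01822) × (1 − 0.01124) × (1 − 0.02452) × (1 − 0.01804).
= 0.98178 × 0.98876 × 0.97548 × 0.98196 = 0.929859.

0.9299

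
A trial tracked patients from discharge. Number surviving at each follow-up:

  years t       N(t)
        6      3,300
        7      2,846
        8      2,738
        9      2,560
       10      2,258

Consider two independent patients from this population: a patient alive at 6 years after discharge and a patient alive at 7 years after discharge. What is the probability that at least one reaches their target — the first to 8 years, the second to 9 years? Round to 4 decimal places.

p₁ = N(8)/N(6) = 2,738/3,300 = 0.829697; p₂ = N(9)/N(7) = 2,560/2,846 = 0.899508.
P(at least one) = 1 − (1−p₁)(1−p₂) = 1 − 0.170303 × 0.100492 = 0.982886.

0.9829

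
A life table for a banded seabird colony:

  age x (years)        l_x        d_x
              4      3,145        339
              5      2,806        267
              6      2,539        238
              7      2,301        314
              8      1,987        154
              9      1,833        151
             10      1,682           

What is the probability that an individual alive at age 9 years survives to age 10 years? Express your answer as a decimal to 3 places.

The conditional survival probability is l_10/l_9 = 1,682/1,833 = 0.917621.

0.918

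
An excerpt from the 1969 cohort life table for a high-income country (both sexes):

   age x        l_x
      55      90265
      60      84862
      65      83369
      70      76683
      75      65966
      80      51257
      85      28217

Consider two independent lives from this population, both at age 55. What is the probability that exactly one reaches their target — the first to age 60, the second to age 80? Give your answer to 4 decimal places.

p₁ = l_60/l_55 = 84862/90265 = 0.940143; p₂ = l_80/l_55 = 51257/90265 = 0.567850.
P(exactly one) = p₁(1−p₂) + (1−p₁)p₂ = 0.406283 + 0.033990 = 0.440273.

0.4403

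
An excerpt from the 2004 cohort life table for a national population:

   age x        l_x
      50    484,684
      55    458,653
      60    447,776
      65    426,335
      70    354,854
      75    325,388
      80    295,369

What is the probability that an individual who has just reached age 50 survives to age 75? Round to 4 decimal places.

0.6713

We want 25p50 = l_75/l_50.
The conditional survival probability is l_75/l_50 = 325,388/484,684 = 0.671341.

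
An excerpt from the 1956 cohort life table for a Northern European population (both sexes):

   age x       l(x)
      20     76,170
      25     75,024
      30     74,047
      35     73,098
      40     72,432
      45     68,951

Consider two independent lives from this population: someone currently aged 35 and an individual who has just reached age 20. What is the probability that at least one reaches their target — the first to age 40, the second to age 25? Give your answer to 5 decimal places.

p₁ = l(40)/l(35) = 72,432/73,098 = 0.990889; p₂ = l(25)/l(20) = 75,024/76,170 = 0.984955.
P(at least one) = 1 − (1−p₁)(1−p₂) = 1 − 0.009111 × 0.015045 = 0.999863.

0.99986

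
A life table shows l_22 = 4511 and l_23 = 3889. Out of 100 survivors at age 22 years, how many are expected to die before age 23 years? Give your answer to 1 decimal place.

13.8

The relevant probability is 1 − 3889/4511 = 0.137885.
Expected number = 100 × 0.137885 = 13.8.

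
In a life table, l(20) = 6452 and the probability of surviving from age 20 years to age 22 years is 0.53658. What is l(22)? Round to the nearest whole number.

l(22) = l(20) × p = 6452 × 0.53658 = 3462.

3462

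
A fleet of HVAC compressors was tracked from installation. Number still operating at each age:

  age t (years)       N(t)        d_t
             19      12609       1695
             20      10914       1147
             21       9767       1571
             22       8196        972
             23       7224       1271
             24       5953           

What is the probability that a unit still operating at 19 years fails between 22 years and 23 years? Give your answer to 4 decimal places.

0.0771

This is the probability of reaching 22 but not 23, conditional on being operational at 19: (N(22) − N(23)) / N(19).
= (8196 − 7224) / 12609 = 972 / 12609 = 0.077088.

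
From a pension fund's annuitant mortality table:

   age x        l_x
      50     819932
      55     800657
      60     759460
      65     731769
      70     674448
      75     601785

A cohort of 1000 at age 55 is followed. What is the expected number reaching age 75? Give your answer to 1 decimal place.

The relevant probability is 601785/800657 = 0.751614.
Expected number = 1000 × 0.751614 = 751.6.

751.6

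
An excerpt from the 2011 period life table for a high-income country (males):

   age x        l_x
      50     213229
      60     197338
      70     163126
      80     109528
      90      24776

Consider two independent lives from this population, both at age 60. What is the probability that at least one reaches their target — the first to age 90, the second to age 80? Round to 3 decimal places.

0.611

p₁ = l_90/l_60 = 24776/197338 = 0.125551; p₂ = l_80/l_60 = 109528/197338 = 0.555027.
P(at least one) = 1 − (1−p₁)(1−p₂) = 1 − 0.874449 × 0.444973 = 0.610894.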